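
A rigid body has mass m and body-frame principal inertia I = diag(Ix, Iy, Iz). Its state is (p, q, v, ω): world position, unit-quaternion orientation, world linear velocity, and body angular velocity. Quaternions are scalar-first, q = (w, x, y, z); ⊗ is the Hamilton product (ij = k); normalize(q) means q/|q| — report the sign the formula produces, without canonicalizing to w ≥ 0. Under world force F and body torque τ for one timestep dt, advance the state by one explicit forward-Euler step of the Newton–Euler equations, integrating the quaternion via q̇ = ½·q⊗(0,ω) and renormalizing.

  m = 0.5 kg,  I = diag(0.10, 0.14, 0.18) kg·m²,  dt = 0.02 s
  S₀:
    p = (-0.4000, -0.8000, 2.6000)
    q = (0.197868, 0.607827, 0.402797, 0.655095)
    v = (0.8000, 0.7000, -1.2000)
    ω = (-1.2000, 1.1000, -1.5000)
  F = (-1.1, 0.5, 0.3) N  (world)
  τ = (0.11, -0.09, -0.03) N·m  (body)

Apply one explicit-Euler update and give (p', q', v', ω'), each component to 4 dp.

angular accel α = (1.7600, 0.3857, 0.1267)
ω + α·dt = (-1.1648, 1.1077, -1.4975)
Hamilton product q⊗(0,ω) = (1.2689582, -1.5622416, 0.3432813, 0.8551641)
q' = normalize(q + ½dt·q⊗(0,ω)) = (0.2105, 0.5921, 0.4061, 0.6635)
a = F/m = (-2.2000, 1.0000, 0.6000)
new position p' = (-0.3840, -0.7860, 2.5760)
v' = v + a·dt = (0.7560, 0.7200, -1.1880)

p' = (-0.3840, -0.7860, 2.5760)
q' = (0.2105, 0.5921, 0.4061, 0.6635)
v' = (0.7560, 0.7200, -1.1880)
ω' = (-1.1648, 1.1077, -1.4975)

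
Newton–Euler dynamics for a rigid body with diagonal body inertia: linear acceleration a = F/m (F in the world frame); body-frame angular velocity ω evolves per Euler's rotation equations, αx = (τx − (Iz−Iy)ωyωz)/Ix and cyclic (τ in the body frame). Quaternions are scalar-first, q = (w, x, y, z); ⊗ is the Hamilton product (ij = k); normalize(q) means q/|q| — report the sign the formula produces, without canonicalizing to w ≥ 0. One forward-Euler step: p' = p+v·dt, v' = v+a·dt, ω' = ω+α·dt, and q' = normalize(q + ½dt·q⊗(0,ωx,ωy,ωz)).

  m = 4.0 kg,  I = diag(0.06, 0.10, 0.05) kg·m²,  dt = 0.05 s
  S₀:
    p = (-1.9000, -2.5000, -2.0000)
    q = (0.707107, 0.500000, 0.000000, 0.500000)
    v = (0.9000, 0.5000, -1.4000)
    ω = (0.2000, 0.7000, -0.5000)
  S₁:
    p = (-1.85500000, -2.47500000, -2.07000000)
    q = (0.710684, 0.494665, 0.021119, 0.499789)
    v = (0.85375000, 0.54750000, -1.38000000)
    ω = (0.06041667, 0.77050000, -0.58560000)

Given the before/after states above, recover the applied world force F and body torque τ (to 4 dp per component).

Δω = ω₁−ω₀ = (-0.13958333, 0.07050000, -0.08560000)
precession coupling = (0.0175, -0.0010, 0.0056)
τ = I·(Δω/dt) + ω₀×(Iω₀) = (-0.1500, 0.1400, -0.0800)
Δv = v₁−v₀ = (-0.04625000, 0.04750000, 0.02000000)
m·(v₁−v₀)/dt = (-3.7000, 3.8000, 1.6000)

F = (-3.7000, 3.8000, 1.6000)
τ = (-0.1500, 0.1400, -0.0800)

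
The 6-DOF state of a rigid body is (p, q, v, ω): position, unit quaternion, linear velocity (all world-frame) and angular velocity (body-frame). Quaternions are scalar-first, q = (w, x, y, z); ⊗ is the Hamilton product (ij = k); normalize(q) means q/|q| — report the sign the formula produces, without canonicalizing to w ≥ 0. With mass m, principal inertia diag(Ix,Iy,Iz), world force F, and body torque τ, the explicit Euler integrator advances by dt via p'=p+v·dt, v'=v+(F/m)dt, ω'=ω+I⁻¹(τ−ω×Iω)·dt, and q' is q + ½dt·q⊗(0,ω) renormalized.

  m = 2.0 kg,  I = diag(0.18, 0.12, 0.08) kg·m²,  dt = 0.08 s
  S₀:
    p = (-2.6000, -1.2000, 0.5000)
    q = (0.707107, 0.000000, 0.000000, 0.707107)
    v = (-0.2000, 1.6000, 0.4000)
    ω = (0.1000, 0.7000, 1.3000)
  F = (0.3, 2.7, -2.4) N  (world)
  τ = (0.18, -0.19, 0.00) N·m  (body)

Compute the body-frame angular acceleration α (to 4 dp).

precession coupling ω×(Iω) = (-0.0364, 0.0130, -0.0042)
(τ − ω×Iω)/I = (1.2022, -1.6917, 0.0525)

α = (1.2022, -1.6917, 0.0525)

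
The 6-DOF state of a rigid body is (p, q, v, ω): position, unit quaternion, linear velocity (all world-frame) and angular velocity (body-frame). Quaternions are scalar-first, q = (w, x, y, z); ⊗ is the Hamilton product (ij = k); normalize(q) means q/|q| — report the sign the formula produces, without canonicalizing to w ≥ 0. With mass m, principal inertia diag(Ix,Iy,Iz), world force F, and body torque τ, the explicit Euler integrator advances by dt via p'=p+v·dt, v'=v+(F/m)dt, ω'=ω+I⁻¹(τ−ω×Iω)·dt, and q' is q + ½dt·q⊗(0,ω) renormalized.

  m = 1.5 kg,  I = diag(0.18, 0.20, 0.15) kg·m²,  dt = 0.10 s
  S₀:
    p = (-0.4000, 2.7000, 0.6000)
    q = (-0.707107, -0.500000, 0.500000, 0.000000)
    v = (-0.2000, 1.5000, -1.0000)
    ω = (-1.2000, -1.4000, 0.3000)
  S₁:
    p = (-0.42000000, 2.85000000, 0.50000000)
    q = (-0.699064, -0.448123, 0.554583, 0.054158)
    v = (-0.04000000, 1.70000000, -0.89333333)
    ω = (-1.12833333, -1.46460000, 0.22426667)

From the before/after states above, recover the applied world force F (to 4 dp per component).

Δv = v₁−v₀ = (0.16000000, 0.20000000, 0.10666667)
applied force F = (2.4000, 3.0000, 1.6000)

F = (2.4000, 3.0000, 1.6000)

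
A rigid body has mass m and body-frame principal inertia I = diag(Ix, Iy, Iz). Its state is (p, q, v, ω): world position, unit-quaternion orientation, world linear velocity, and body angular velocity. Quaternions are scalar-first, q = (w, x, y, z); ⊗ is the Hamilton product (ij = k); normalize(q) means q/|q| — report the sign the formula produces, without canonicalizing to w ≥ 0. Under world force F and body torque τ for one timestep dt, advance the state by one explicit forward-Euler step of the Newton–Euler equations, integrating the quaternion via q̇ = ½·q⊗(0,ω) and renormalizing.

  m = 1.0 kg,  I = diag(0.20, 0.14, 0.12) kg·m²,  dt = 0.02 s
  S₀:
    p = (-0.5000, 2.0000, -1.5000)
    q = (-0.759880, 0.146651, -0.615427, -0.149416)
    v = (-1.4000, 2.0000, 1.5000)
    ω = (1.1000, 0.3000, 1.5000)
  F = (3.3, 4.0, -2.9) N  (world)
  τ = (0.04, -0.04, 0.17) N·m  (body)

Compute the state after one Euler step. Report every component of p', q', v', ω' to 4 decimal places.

a = F/m = (3.3000, 4.0000, -2.9000)
p + v·dt = (-0.5280, 2.0400, -1.4700)
new velocity v' = (-1.3340, 2.0800, 1.4420)
ω×(Iω) gyroscopic = (-0.0090, 0.1320, -0.0198)
angular accel α = (0.2450, -1.2286, 1.5817)
ω + α·dt = (1.1049, 0.2754, 1.5316)
q⊗(0,ω) = (0.2474360, -1.7141837, -0.6122981, -0.4188550)
q' = normalize(q + ½dt·q⊗(0,ω)) = (-0.7573, 0.1295, -0.6214, -0.1536)

p' = (-0.5280, 2.0400, -1.4700)
q' = (-0.7573, 0.1295, -0.6214, -0.1536)
v' = (-1.3340, 2.0800, 1.4420)
ω' = (1.1049, 0.2754, 1.5316)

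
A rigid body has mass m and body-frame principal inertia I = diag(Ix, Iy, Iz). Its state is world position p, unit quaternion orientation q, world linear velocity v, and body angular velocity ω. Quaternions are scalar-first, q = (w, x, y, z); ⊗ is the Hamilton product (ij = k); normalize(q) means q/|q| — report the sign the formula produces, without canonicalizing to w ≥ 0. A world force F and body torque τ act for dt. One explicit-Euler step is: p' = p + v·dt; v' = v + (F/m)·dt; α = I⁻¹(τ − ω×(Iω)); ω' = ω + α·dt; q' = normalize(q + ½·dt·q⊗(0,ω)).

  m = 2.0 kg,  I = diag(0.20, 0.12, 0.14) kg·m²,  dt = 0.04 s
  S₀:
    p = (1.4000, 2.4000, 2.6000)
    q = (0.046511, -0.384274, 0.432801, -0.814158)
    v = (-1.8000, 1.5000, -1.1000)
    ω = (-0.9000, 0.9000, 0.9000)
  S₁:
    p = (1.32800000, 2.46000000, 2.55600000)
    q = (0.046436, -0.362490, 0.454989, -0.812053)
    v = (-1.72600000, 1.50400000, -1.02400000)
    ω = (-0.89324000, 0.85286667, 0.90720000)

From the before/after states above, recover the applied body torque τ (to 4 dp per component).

τ = (0.0500, -0.1900, 0.0900)

Δω = ω₁−ω₀ = (0.00676000, -0.04713333, 0.00720000)
precession coupling = (0.0162, -0.0486, 0.0648)
I·α + gyro = (0.0500, -0.1900, 0.0900)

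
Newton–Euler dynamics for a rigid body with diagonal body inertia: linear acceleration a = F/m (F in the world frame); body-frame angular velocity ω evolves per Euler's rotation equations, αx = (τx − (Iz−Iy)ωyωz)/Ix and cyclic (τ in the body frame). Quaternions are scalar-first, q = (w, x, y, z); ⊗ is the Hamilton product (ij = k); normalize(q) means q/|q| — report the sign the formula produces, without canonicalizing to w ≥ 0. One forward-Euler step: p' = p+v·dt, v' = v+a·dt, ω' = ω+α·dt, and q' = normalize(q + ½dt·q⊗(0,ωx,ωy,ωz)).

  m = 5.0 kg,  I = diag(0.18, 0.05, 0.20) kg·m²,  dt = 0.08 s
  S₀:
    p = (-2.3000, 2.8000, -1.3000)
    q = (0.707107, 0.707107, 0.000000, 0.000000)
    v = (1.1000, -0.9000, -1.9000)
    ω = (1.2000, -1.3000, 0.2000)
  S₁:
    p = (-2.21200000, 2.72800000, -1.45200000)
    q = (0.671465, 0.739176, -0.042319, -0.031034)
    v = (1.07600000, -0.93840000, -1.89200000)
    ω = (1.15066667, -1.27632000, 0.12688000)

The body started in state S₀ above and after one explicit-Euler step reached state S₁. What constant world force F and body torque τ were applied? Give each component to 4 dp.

Δv = v₁−v₀ = (-0.02400000, -0.03840000, 0.00800000)
m·(v₁−v₀)/dt = (-1.5000, -2.4000, 0.5000)
rate change Δω = (-0.04933333, 0.02368000, -0.07312000)
precession coupling = (-0.0390, -0.0048, 0.2028)
I·α + gyro = (-0.1500, 0.0100, 0.0200)

F = (-1.5000, -2.4000, 0.5000)
τ = (-0.1500, 0.0100, 0.0200)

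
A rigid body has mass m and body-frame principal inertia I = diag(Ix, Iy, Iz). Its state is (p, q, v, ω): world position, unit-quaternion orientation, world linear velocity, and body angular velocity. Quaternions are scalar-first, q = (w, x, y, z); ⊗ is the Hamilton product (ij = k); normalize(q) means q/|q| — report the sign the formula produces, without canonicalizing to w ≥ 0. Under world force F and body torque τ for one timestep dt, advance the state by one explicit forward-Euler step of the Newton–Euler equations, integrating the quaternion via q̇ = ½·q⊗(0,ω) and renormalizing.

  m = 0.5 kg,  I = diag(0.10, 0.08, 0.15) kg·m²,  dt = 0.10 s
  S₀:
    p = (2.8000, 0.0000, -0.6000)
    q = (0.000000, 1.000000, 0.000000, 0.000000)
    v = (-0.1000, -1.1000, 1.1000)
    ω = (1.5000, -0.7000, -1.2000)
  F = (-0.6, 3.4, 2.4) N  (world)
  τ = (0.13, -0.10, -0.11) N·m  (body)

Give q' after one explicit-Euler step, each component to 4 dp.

q' = (-0.0746, 0.9948, 0.0597, -0.0348)

Hamilton product q⊗(0,ω) = (-1.5000000, 0.0000000, 1.2000000, -0.7000000)
q + ½dt·q⊗(0,ω), renormalized = (-0.0746, 0.9948, 0.0597, -0.0348)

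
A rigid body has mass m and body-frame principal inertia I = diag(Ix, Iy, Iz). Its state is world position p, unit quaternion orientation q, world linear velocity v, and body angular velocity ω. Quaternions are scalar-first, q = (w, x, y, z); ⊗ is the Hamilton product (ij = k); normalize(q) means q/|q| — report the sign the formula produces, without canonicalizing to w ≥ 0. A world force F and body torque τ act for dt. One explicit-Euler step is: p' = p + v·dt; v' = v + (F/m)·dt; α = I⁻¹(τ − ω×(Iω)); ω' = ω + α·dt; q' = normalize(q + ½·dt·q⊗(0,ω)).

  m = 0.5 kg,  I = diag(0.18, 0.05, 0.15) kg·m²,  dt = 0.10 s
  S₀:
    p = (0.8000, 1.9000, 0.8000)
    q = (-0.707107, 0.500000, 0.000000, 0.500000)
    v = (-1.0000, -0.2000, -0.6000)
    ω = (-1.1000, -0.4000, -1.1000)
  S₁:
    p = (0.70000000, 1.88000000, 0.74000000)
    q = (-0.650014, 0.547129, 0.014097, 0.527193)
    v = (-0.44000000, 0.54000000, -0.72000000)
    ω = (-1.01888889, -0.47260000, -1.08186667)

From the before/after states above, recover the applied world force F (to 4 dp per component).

F = (2.8000, 3.7000, -0.6000)

v₁ − v₀ = (0.56000000, 0.74000000, -0.12000000)
m·(v₁−v₀)/dt = (2.8000, 3.7000, -0.6000)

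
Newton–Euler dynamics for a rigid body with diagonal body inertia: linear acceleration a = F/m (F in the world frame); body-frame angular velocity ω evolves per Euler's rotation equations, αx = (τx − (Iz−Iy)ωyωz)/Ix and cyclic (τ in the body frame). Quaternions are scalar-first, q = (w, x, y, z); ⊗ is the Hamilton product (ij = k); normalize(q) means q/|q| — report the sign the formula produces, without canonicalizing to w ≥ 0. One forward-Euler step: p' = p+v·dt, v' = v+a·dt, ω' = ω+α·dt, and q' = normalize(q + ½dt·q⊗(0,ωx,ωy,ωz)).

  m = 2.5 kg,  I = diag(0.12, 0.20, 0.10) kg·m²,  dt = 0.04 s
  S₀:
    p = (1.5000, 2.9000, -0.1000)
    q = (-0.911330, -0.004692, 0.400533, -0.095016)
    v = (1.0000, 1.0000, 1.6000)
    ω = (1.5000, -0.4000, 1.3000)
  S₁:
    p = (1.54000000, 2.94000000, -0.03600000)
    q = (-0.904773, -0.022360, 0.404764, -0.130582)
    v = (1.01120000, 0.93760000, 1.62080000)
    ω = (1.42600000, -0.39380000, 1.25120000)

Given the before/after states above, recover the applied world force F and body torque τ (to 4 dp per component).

v₁ − v₀ = (0.01120000, -0.06240000, 0.02080000)
F = m·Δv/dt = (0.7000, -3.9000, 1.3000)
ω₁ − ω₀ = (-0.07400000, 0.00620000, -0.04880000)
τ = I·(Δω/dt) + ω₀×(Iω₀) = (-0.1700, 0.0700, -0.1700)

F = (0.7000, -3.9000, 1.3000)
τ = (-0.1700, 0.0700, -0.1700)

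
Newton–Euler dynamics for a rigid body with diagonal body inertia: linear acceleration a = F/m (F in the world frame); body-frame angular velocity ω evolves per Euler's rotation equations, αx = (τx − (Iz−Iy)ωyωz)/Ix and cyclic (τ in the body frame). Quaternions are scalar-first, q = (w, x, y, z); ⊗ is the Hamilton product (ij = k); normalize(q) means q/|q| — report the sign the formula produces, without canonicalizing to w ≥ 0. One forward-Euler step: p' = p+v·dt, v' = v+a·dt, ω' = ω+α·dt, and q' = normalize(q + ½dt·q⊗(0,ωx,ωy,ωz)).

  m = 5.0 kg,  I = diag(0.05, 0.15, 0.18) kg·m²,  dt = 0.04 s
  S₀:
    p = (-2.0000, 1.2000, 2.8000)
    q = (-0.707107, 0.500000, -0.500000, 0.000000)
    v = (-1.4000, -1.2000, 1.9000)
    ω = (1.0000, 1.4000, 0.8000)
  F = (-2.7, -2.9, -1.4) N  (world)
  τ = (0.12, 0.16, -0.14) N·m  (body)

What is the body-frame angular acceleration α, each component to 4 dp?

α = (1.7280, 1.7600, -1.5556)

gyro term ω×Iω = (0.0336, -0.1040, 0.1400)
(τ − ω×Iω)/I = (1.7280, 1.7600, -1.5556)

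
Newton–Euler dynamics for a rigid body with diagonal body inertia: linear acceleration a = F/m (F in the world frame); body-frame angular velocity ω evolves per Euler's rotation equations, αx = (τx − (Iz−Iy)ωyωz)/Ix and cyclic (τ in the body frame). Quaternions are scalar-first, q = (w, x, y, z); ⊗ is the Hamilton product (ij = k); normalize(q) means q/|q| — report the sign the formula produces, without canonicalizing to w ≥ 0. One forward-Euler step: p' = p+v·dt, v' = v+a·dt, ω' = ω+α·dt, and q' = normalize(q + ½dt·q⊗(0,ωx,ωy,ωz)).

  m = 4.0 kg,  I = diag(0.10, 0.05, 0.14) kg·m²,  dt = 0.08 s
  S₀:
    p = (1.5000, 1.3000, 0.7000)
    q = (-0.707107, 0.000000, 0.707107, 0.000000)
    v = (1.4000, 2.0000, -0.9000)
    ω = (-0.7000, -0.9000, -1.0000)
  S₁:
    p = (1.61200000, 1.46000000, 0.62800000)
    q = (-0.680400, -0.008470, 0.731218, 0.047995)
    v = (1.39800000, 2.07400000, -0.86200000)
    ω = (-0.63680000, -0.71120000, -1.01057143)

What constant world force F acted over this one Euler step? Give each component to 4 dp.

velocity change Δv = (-0.00200000, 0.07400000, 0.03800000)
m·(v₁−v₀)/dt = (-0.1000, 3.7000, 1.9000)

F = (-0.1000, 3.7000, 1.9000)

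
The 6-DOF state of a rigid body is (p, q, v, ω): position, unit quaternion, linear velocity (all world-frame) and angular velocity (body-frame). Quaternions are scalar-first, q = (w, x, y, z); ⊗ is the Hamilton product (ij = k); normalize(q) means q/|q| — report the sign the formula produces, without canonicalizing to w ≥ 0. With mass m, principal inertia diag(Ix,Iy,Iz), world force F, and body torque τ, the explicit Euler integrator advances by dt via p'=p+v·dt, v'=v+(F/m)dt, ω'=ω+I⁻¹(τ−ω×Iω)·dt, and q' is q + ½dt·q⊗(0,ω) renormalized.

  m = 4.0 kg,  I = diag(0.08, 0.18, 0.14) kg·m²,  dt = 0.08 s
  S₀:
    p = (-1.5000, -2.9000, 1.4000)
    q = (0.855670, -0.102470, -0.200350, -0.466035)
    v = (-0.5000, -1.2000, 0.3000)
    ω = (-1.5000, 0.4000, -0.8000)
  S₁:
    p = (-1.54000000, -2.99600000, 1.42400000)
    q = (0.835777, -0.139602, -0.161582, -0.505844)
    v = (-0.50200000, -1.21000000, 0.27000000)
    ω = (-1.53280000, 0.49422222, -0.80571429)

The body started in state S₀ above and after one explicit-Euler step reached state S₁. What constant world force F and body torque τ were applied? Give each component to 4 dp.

velocity change Δv = (-0.00200000, -0.01000000, -0.03000000)
m·(v₁−v₀)/dt = (-0.1000, -0.5000, -1.5000)
ω₁ − ω₀ = (-0.03280000, 0.09422222, -0.00571429)
precession coupling = (0.0128, -0.0720, -0.0600)
τ = I·(Δω/dt) + ω₀×(Iω₀) = (-0.0200, 0.1400, -0.0700)

F = (-0.1000, -0.5000, -1.5000)
τ = (-0.0200, 0.1400, -0.0700)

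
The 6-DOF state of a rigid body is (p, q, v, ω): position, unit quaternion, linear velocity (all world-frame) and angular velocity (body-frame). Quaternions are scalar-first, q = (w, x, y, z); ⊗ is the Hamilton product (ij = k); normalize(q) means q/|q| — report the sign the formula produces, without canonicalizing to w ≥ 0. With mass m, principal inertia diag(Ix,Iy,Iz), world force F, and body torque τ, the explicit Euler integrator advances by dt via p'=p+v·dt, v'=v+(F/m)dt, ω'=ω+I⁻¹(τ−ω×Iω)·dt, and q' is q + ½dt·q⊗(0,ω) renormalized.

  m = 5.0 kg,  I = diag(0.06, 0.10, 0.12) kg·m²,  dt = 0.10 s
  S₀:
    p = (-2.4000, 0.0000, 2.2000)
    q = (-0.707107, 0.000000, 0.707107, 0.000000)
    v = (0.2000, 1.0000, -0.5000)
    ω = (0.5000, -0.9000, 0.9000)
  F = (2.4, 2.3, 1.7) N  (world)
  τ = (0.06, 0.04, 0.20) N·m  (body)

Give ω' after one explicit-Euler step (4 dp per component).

(τ − ω×Iω)/I = (1.2700, 0.6700, 1.8167)
new body rate ω' = (0.6270, -0.8330, 1.0817)

ω' = (0.6270, -0.8330, 1.0817)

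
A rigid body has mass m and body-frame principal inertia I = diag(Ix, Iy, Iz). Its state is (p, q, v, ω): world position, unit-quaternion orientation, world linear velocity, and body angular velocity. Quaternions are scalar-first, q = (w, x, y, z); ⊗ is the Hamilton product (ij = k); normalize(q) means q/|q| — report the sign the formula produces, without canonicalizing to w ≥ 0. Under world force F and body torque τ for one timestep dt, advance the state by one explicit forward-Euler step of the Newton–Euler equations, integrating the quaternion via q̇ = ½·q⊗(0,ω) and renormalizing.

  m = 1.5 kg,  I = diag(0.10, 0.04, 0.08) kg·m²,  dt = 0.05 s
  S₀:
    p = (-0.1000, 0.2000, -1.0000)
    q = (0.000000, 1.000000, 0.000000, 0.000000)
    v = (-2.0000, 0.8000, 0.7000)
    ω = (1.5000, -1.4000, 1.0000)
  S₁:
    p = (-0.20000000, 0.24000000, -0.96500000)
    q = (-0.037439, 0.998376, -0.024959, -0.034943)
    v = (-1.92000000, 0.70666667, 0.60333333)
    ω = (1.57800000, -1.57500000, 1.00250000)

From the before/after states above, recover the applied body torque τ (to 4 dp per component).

τ = (0.1000, -0.1100, 0.1300)

rate change Δω = (0.07800000, -0.17500000, 0.00250000)
applied torque τ = (0.1000, -0.1100, 0.1300)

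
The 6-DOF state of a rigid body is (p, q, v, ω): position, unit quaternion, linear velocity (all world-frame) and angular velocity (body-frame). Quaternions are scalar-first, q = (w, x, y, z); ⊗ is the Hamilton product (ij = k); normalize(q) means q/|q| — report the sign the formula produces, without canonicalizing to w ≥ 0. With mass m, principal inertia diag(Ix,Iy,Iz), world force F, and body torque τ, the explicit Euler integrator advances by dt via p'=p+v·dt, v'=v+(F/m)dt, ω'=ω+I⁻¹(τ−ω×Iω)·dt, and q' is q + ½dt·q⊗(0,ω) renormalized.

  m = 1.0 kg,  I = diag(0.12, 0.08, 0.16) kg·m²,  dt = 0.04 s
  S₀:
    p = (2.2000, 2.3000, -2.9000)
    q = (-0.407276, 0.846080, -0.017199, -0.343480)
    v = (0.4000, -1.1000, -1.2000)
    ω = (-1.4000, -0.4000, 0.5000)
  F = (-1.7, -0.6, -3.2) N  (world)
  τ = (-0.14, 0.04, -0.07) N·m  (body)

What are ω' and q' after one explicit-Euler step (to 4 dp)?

ω' = (-1.4413, -0.3940, 0.4881)
q' = (-0.3801, 0.8542, -0.0128, -0.3546)

precession coupling ω×(Iω) = (-0.0160, 0.0280, -0.0224)
(τ − ω×Iω)/I = (-1.0333, 0.1500, -0.2975)
new body rate ω' = (-1.4413, -0.3940, 0.4881)
Hamilton product q⊗(0,ω) = (1.3493724, 0.4241949, 0.2207424, -0.5661486)
updated quaternion q' = (-0.3801, 0.8542, -0.0128, -0.3546)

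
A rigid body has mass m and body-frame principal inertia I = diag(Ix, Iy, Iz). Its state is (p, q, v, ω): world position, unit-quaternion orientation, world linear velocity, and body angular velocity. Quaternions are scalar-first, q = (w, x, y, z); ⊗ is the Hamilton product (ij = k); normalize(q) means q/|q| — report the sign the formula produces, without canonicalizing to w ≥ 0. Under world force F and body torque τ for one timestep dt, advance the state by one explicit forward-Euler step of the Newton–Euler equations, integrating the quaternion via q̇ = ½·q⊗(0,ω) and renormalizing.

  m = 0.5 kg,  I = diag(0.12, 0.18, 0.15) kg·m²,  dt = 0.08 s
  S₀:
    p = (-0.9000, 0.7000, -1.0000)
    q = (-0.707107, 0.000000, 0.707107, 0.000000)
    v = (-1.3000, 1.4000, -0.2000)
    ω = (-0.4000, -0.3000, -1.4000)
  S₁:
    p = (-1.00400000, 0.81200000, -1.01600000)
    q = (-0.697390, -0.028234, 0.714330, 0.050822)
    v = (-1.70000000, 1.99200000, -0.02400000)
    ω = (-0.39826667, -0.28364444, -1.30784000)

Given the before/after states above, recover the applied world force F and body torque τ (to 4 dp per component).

ω₁ − ω₀ = (0.00173333, 0.01635556, 0.09216000)
ω₀×(Iω₀) = (-0.0126, -0.0168, 0.0072)
applied torque τ = (-0.0100, 0.0200, 0.1800)
v₁ − v₀ = (-0.40000000, 0.59200000, 0.17600000)
m·(v₁−v₀)/dt = (-2.5000, 3.7000, 1.1000)

F = (-2.5000, 3.7000, 1.1000)
τ = (-0.0100, 0.0200, 0.1800)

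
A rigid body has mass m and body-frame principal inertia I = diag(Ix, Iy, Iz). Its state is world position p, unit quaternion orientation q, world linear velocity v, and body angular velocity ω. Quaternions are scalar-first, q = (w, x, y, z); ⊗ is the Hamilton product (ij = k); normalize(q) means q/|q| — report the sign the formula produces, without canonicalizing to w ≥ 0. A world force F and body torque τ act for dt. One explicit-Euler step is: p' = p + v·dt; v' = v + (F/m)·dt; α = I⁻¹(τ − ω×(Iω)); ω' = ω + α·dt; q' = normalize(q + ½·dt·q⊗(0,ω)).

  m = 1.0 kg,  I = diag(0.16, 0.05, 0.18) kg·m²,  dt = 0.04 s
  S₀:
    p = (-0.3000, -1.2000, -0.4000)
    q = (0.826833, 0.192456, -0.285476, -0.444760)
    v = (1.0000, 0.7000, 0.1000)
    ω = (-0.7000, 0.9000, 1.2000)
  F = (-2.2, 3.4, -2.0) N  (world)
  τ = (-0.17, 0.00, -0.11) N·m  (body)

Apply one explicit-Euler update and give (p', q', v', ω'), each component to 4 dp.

precession coupling ω×(Iω) = (0.1404, 0.0168, 0.0693)
(τ − ω×Iω)/I = (-1.9400, -0.3360, -0.9961)
ω' = ω + α·dt = (-0.7776, 0.8866, 1.1602)
q⊗(0,ω) = (0.9253596, -0.5210703, 0.8245345, 0.9655768)
q' = normalize(q + ½dt·q⊗(0,ω)) = (0.8449, 0.1819, -0.2688, -0.4252)
a = (-2.2000, 3.4000, -2.0000)
p + v·dt = (-0.2600, -1.1720, -0.3960)
new velocity v' = (0.9120, 0.8360, 0.0200)

p' = (-0.2600, -1.1720, -0.3960)
q' = (0.8449, 0.1819, -0.2688, -0.4252)
v' = (0.9120, 0.8360, 0.0200)
ω' = (-0.7776, 0.8866, 1.1602)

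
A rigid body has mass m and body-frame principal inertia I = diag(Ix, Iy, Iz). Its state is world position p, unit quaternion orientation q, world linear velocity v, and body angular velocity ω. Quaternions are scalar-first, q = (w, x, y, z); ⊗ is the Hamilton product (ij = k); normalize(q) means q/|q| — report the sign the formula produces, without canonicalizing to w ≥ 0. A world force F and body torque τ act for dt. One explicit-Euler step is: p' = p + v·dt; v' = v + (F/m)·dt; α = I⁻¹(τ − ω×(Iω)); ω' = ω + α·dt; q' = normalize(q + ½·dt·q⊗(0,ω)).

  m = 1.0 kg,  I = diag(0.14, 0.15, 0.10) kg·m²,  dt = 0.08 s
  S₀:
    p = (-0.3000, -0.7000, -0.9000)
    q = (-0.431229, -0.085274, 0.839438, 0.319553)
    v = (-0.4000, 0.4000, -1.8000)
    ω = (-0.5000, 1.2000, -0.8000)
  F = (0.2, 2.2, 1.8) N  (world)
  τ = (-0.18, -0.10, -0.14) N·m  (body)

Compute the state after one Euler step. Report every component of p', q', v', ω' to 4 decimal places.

p' = (-0.3320, -0.6680, -1.0440)
q' = (-0.4621, -0.1186, 0.8081, 0.3454)
v' = (-0.3840, 0.5760, -1.6560)
ω' = (-0.6303, 1.1381, -0.9072)

linear accel F/m = (0.2000, 2.2000, 1.8000)
p + v·dt = (-0.3320, -0.6680, -1.0440)
v + (F/m)dt = (-0.3840, 0.5760, -1.6560)
α = I⁻¹(τ − ω×Iω) = (-1.6286, -0.7733, -1.3400)
new body rate ω' = (-0.6303, 1.1381, -0.9072)
Hamilton product q⊗(0,ω) = (-0.7943202, -0.8393995, -0.7454705, 0.6623734)
q' = normalize(q + ½dt·q⊗(0,ω)) = (-0.4621, -0.1186, 0.8081, 0.3454)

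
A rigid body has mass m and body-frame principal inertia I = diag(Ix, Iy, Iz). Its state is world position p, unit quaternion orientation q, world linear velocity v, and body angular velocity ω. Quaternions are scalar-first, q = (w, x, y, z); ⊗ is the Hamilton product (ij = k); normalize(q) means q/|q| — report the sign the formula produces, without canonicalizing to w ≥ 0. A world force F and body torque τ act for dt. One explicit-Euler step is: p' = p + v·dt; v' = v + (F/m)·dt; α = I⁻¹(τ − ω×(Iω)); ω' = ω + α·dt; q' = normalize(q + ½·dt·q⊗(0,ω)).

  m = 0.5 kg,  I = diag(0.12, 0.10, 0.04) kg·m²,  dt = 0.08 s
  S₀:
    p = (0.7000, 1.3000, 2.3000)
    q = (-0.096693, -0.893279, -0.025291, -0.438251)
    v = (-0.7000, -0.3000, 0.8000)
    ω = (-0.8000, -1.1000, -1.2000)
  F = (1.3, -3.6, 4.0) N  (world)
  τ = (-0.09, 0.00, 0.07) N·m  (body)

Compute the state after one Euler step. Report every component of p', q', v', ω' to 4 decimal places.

p' = (0.6440, 1.2760, 2.3640)
q' = (-0.1470, -0.9059, -0.0498, -0.3941)
v' = (-0.4920, -0.8760, 1.4400)
ω' = (-0.8072, -1.1614, -1.0248)

p + v·dt = (0.6440, 1.2760, 2.3640)
v' = v + a·dt = (-0.4920, -0.8760, 1.4400)
α = I⁻¹(τ − ω×Iω) = (-0.0900, -0.7680, 2.1900)
ω' = ω + α·dt = (-0.8072, -1.1614, -1.0248)
Hamilton product q⊗(0,ω) = (-1.2683445, -0.3743725, -0.6149717, 1.0784057)
q + ½dt·q⊗(0,ω), renormalized = (-0.1470, -0.9059, -0.0498, -0.3941)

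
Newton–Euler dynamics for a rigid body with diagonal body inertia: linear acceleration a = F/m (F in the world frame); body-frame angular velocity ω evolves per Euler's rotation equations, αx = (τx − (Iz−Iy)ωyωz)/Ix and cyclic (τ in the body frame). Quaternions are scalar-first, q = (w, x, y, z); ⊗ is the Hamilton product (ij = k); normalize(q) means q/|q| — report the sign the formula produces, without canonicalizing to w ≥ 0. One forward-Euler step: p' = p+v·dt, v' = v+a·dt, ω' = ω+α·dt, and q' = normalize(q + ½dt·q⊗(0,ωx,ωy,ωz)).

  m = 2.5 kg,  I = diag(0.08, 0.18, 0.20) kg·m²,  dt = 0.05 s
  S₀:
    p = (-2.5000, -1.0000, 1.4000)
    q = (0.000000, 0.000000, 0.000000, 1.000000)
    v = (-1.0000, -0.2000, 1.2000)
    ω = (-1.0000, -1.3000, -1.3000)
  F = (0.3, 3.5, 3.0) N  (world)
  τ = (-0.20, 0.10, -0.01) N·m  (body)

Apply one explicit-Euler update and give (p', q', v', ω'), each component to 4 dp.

angular accel α = (-2.9225, 1.4222, -0.7000)
new body rate ω' = (-1.1461, -1.2289, -1.3350)
q⊗(0,ω) = (1.3000000, 1.3000000, -1.0000000, 0.0000000)
updated quaternion q' = (0.0325, 0.0325, -0.0250, 0.9986)
p + v·dt = (-2.5500, -1.0100, 1.4600)
v + (F/m)dt = (-0.9940, -0.1300, 1.2600)

p' = (-2.5500, -1.0100, 1.4600)
q' = (0.0325, 0.0325, -0.0250, 0.9986)
v' = (-0.9940, -0.1300, 1.2600)
ω' = (-1.1461, -1.2289, -1.3350)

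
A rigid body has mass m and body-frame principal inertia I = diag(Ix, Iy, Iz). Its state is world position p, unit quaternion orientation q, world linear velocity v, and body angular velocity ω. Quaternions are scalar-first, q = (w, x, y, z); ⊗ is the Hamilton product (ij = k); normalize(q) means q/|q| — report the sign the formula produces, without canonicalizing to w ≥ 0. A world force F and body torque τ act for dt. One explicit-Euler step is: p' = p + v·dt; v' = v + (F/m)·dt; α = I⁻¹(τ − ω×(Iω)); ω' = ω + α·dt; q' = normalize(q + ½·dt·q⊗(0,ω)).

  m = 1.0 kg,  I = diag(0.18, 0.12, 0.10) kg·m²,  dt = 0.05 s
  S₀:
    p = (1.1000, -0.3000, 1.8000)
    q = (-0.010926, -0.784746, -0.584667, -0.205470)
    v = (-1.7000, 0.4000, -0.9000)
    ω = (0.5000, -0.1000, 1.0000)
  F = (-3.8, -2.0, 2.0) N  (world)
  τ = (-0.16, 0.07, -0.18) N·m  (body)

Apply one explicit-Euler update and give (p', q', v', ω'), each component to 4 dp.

a = F/m = (-3.8000, -2.0000, 2.0000)
p + v·dt = (1.0150, -0.2800, 1.7550)
v + (F/m)dt = (-1.8900, 0.3000, -0.8000)
α = I⁻¹(τ − ω×Iω) = (-0.9000, 0.2500, -1.8300)
new body rate ω' = (0.4550, -0.0875, 0.9085)
2q̇ = q⊗(0,ω) = (0.5393763, -0.6106770, 0.6831036, 0.3598821)
q' = normalize(q + ½dt·q⊗(0,ω)) = (0.0026, -0.7997, -0.5674, -0.1964)

p' = (1.0150, -0.2800, 1.7550)
q' = (0.0026, -0.7997, -0.5674, -0.1964)
v' = (-1.8900, 0.3000, -0.8000)
ω' = (0.4550, -0.0875, 0.9085)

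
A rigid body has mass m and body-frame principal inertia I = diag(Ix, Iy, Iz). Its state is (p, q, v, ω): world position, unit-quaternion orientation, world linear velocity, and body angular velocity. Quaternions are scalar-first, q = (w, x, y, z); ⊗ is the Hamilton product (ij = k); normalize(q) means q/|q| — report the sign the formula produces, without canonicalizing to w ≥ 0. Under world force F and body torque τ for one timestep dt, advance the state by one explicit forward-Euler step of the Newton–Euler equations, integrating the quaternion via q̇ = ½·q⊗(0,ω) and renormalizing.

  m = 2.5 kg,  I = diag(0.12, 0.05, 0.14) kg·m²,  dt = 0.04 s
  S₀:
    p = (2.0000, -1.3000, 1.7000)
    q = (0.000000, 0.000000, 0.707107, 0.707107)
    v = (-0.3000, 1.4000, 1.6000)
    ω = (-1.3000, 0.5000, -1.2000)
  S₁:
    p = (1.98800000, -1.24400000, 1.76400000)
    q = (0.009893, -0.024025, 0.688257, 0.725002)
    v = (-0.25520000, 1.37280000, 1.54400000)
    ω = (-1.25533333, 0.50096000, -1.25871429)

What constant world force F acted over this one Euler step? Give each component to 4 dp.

v₁ − v₀ = (0.04480000, -0.02720000, -0.05600000)
m·(v₁−v₀)/dt = (2.8000, -1.7000, -3.5000)

F = (2.8000, -1.7000, -3.5000)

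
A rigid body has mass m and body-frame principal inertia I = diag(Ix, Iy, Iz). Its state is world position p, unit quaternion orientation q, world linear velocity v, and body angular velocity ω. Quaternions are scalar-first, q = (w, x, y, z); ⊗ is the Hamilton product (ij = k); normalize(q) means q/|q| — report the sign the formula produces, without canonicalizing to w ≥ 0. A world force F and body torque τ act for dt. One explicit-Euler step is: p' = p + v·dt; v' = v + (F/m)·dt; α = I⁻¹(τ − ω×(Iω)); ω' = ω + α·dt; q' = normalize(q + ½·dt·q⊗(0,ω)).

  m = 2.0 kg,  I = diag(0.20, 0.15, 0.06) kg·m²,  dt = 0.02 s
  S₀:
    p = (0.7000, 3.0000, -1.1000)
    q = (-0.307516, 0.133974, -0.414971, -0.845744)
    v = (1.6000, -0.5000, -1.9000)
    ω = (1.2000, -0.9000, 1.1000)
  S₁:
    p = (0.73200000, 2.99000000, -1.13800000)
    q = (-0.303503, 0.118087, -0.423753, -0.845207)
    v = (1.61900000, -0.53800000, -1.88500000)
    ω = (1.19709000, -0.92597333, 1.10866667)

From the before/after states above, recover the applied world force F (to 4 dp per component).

velocity change Δv = (0.01900000, -0.03800000, 0.01500000)
m·(v₁−v₀)/dt = (1.9000, -3.8000, 1.5000)

F = (1.9000, -3.8000, 1.5000)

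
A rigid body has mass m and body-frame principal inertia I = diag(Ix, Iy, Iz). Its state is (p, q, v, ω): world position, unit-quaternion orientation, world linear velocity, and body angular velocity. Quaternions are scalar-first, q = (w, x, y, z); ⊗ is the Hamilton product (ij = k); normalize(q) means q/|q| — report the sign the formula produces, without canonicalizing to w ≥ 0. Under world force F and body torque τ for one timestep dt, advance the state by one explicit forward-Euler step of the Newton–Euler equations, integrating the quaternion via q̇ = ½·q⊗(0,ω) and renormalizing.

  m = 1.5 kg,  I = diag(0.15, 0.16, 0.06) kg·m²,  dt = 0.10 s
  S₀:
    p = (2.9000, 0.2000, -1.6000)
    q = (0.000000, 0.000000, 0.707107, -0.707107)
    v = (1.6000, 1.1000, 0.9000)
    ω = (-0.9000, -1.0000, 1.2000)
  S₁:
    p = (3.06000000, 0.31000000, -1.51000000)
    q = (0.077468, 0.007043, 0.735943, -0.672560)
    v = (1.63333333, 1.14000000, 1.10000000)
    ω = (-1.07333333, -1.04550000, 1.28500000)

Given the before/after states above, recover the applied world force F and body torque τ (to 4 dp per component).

F = (0.5000, 0.6000, 3.0000)
τ = (-0.1400, -0.1700, 0.0600)

ω₁ − ω₀ = (-0.17333333, -0.04550000, 0.08500000)
gyro term ω₀×Iω₀ = (0.1200, -0.0972, 0.0090)
τ = I·(Δω/dt) + ω₀×(Iω₀) = (-0.1400, -0.1700, 0.0600)
velocity change Δv = (0.03333333, 0.04000000, 0.20000000)
applied force F = (0.5000, 0.6000, 3.0000)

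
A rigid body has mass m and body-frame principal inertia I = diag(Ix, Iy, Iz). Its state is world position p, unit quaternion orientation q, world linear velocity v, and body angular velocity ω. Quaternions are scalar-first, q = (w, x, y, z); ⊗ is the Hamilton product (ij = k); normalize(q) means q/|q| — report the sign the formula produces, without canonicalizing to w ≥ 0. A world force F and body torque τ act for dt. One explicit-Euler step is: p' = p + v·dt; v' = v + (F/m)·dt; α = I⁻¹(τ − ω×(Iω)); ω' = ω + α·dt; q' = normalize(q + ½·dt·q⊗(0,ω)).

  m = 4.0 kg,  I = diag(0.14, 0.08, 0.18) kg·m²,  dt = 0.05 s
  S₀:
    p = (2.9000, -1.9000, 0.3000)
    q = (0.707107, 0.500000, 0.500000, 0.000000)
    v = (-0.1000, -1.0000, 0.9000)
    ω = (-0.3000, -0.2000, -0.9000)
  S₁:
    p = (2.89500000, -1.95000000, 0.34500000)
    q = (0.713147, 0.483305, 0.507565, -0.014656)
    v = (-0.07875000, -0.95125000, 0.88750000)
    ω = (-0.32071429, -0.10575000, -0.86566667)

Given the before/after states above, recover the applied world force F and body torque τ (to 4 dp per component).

ω₁ − ω₀ = (-0.02071429, 0.09425000, 0.03433333)
gyro term ω₀×Iω₀ = (0.0180, -0.0108, -0.0036)
applied torque τ = (-0.0400, 0.1400, 0.1200)
v₁ − v₀ = (0.02125000, 0.04875000, -0.01250000)
F = m·Δv/dt = (1.7000, 3.9000, -1.0000)

F = (1.7000, 3.9000, -1.0000)
τ = (-0.0400, 0.1400, 0.1200)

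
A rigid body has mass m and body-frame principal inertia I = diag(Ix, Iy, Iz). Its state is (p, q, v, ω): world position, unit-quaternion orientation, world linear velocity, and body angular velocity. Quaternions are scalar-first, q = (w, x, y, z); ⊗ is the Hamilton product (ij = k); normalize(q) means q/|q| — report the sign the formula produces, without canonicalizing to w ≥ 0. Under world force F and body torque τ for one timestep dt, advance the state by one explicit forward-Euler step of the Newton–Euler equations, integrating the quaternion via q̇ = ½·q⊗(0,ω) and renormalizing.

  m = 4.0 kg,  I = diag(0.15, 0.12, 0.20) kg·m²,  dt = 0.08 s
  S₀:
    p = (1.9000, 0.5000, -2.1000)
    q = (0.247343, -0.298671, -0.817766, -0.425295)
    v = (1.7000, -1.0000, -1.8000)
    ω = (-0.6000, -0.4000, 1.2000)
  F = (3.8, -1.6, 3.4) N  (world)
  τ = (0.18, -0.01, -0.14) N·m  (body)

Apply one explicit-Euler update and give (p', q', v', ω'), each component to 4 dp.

p' = (2.0360, 0.4200, -2.2440)
q' = (0.2471, -0.3501, -0.7959, -0.4276)
v' = (1.7760, -1.0320, -1.7320)
ω' = (-0.4835, -0.4307, 1.1469)

new position p' = (2.0360, 0.4200, -2.2440)
new velocity v' = (1.7760, -1.0320, -1.7320)
angular accel α = (1.4560, -0.3833, -0.6640)
ω + α·dt = (-0.4835, -0.4307, 1.1469)
q⊗(0,ω) = (0.0040450, -1.2998430, 0.5146450, -0.0743796)
q + ½dt·q⊗(0,ω), renormalized = (0.2471, -0.3501, -0.7959, -0.4276)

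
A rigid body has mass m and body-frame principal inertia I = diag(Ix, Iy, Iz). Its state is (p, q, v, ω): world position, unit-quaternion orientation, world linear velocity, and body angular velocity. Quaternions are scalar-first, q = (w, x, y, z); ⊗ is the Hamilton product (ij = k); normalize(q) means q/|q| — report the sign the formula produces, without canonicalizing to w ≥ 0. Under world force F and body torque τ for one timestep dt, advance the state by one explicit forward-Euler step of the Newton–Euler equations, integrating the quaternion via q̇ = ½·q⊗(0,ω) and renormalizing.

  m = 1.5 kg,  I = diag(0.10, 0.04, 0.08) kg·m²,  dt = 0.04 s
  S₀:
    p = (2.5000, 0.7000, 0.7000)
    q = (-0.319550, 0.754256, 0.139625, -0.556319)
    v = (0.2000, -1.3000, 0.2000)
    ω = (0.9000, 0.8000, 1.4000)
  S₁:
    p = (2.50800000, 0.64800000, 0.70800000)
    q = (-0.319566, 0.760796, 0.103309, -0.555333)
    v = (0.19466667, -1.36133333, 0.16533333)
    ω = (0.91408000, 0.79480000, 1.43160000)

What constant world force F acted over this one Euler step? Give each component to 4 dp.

v₁ − v₀ = (-0.00533333, -0.06133333, -0.03466667)
applied force F = (-0.2000, -2.3000, -1.3000)

F = (-0.2000, -2.3000, -1.3000)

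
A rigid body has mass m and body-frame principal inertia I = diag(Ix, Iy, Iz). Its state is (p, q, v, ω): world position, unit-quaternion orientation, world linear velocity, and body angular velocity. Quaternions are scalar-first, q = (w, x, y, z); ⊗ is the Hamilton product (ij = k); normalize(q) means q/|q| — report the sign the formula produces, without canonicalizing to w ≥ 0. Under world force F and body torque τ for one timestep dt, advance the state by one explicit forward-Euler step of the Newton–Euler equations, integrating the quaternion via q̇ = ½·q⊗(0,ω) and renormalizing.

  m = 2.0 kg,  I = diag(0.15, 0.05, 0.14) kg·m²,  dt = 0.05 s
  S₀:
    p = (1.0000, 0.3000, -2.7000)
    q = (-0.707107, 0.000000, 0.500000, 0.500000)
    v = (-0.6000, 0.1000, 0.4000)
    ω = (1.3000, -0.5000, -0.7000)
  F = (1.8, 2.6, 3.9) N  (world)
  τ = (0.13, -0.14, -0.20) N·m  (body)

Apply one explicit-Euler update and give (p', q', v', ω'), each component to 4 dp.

p' = (0.9700, 0.3050, -2.6800)
q' = (-0.6916, -0.0255, 0.5247, 0.4957)
v' = (-0.5550, 0.1650, 0.4975)
ω' = (1.3328, -0.6309, -0.7946)

p + v·dt = (0.9700, 0.3050, -2.6800)
v + (F/m)dt = (-0.5550, 0.1650, 0.4975)
angular accel α = (0.6567, -2.6180, -1.8929)
ω + α·dt = (1.3328, -0.6309, -0.7946)
2q̇ = q⊗(0,ω) = (0.6000000, -1.0192391, 1.0035535, -0.1550251)
q + ½dt·q⊗(0,ω), renormalized = (-0.6916, -0.0255, 0.5247, 0.4957)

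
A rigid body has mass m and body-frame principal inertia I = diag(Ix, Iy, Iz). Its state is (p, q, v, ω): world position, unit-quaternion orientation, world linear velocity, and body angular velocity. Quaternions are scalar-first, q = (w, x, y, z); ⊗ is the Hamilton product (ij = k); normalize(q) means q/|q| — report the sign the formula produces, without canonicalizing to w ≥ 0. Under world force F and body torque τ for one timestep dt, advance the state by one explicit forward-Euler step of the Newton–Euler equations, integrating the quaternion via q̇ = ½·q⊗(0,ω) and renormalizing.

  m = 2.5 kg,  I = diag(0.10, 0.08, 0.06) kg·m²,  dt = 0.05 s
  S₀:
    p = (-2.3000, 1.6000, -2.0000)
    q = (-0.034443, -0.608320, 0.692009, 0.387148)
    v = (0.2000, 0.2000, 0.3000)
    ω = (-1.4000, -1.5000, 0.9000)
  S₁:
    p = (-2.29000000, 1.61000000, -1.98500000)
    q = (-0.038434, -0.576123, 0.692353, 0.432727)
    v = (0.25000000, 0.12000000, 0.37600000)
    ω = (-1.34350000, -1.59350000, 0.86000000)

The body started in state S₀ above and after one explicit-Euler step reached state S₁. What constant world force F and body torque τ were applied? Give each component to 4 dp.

F = (2.5000, -4.0000, 3.8000)
τ = (0.1400, -0.2000, -0.0900)

ω₁ − ω₀ = (0.05650000, -0.09350000, -0.04000000)
precession coupling = (0.0270, -0.0504, -0.0420)
applied torque τ = (0.1400, -0.2000, -0.0900)
velocity change Δv = (0.05000000, -0.08000000, 0.07600000)
applied force F = (2.5000, -4.0000, 3.8000)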